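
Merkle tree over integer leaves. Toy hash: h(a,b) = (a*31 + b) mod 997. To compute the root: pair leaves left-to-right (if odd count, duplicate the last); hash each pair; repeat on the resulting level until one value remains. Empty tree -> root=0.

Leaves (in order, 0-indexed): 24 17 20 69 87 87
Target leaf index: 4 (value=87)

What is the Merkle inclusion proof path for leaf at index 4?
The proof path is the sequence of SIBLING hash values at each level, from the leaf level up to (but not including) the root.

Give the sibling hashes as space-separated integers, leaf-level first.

Answer: 87 790 352

Derivation:
L0 (leaves): [24, 17, 20, 69, 87, 87], target index=4
L1: h(24,17)=(24*31+17)%997=761 [pair 0] h(20,69)=(20*31+69)%997=689 [pair 1] h(87,87)=(87*31+87)%997=790 [pair 2] -> [761, 689, 790]
  Sibling for proof at L0: 87
L2: h(761,689)=(761*31+689)%997=352 [pair 0] h(790,790)=(790*31+790)%997=355 [pair 1] -> [352, 355]
  Sibling for proof at L1: 790
L3: h(352,355)=(352*31+355)%997=300 [pair 0] -> [300]
  Sibling for proof at L2: 352
Root: 300
Proof path (sibling hashes from leaf to root): [87, 790, 352]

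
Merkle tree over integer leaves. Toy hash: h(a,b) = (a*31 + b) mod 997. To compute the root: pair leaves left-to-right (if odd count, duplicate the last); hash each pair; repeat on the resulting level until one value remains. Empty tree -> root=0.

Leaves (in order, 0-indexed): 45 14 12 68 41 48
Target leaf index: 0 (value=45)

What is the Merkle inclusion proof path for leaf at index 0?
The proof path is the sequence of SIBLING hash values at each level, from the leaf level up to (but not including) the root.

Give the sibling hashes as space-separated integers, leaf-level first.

Answer: 14 440 334

Derivation:
L0 (leaves): [45, 14, 12, 68, 41, 48], target index=0
L1: h(45,14)=(45*31+14)%997=412 [pair 0] h(12,68)=(12*31+68)%997=440 [pair 1] h(41,48)=(41*31+48)%997=322 [pair 2] -> [412, 440, 322]
  Sibling for proof at L0: 14
L2: h(412,440)=(412*31+440)%997=251 [pair 0] h(322,322)=(322*31+322)%997=334 [pair 1] -> [251, 334]
  Sibling for proof at L1: 440
L3: h(251,334)=(251*31+334)%997=139 [pair 0] -> [139]
  Sibling for proof at L2: 334
Root: 139
Proof path (sibling hashes from leaf to root): [14, 440, 334]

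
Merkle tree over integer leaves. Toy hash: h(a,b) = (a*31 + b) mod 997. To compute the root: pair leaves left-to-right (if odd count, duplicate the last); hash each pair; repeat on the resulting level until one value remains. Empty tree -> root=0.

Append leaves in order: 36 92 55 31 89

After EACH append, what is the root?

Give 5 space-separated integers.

Answer: 36 211 325 301 767

Derivation:
After append 36 (leaves=[36]):
  L0: [36]
  root=36
After append 92 (leaves=[36, 92]):
  L0: [36, 92]
  L1: h(36,92)=(36*31+92)%997=211 -> [211]
  root=211
After append 55 (leaves=[36, 92, 55]):
  L0: [36, 92, 55]
  L1: h(36,92)=(36*31+92)%997=211 h(55,55)=(55*31+55)%997=763 -> [211, 763]
  L2: h(211,763)=(211*31+763)%997=325 -> [325]
  root=325
After append 31 (leaves=[36, 92, 55, 31]):
  L0: [36, 92, 55, 31]
  L1: h(36,92)=(36*31+92)%997=211 h(55,31)=(55*31+31)%997=739 -> [211, 739]
  L2: h(211,739)=(211*31+739)%997=301 -> [301]
  root=301
After append 89 (leaves=[36, 92, 55, 31, 89]):
  L0: [36, 92, 55, 31, 89]
  L1: h(36,92)=(36*31+92)%997=211 h(55,31)=(55*31+31)%997=739 h(89,89)=(89*31+89)%997=854 -> [211, 739, 854]
  L2: h(211,739)=(211*31+739)%997=301 h(854,854)=(854*31+854)%997=409 -> [301, 409]
  L3: h(301,409)=(301*31+409)%997=767 -> [767]
  root=767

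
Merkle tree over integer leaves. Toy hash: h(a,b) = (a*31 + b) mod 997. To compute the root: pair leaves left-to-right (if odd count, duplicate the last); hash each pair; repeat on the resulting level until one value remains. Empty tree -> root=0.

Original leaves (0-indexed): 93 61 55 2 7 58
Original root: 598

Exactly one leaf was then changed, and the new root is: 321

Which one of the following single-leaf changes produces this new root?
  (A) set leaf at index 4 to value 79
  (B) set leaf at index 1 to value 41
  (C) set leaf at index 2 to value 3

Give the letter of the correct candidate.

Original leaves: [93, 61, 55, 2, 7, 58]
Target new root: 321
Try each candidate change and compute the resulting root:
Candidate A: set leaf[4] = 79 -> leaves = [93, 61, 55, 2, 79, 58]
  L0: [93, 61, 55, 2, 79, 58]
  L1: h(93,61)=(93*31+61)%997=950 h(55,2)=(55*31+2)%997=710 h(79,58)=(79*31+58)%997=513 -> [950, 710, 513]
  L2: h(950,710)=(950*31+710)%997=250 h(513,513)=(513*31+513)%997=464 -> [250, 464]
  L3: h(250,464)=(250*31+464)%997=238 -> [238]
  root = 238 != target 321
Candidate B: set leaf[1] = 41 -> leaves = [93, 41, 55, 2, 7, 58]
  L0: [93, 41, 55, 2, 7, 58]
  L1: h(93,41)=(93*31+41)%997=930 h(55,2)=(55*31+2)%997=710 h(7,58)=(7*31+58)%997=275 -> [930, 710, 275]
  L2: h(930,710)=(930*31+710)%997=627 h(275,275)=(275*31+275)%997=824 -> [627, 824]
  L3: h(627,824)=(627*31+824)%997=321 -> [321]
  root = 321 == target 321  ** MATCH **
Candidate C: set leaf[2] = 3 -> leaves = [93, 61, 3, 2, 7, 58]
  L0: [93, 61, 3, 2, 7, 58]
  L1: h(93,61)=(93*31+61)%997=950 h(3,2)=(3*31+2)%997=95 h(7,58)=(7*31+58)%997=275 -> [950, 95, 275]
  L2: h(950,95)=(950*31+95)%997=632 h(275,275)=(275*31+275)%997=824 -> [632, 824]
  L3: h(632,824)=(632*31+824)%997=476 -> [476]
  root = 476 != target 321
Candidate B produces the target root.

Answer: B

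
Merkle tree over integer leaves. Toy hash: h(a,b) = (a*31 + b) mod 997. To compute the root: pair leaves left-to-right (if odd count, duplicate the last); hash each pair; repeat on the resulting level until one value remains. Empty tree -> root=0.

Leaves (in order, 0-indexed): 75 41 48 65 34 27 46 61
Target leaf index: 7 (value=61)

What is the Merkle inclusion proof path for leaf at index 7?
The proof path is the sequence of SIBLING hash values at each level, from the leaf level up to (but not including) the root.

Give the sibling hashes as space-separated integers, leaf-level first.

L0 (leaves): [75, 41, 48, 65, 34, 27, 46, 61], target index=7
L1: h(75,41)=(75*31+41)%997=372 [pair 0] h(48,65)=(48*31+65)%997=556 [pair 1] h(34,27)=(34*31+27)%997=84 [pair 2] h(46,61)=(46*31+61)%997=490 [pair 3] -> [372, 556, 84, 490]
  Sibling for proof at L0: 46
L2: h(372,556)=(372*31+556)%997=124 [pair 0] h(84,490)=(84*31+490)%997=103 [pair 1] -> [124, 103]
  Sibling for proof at L1: 84
L3: h(124,103)=(124*31+103)%997=956 [pair 0] -> [956]
  Sibling for proof at L2: 124
Root: 956
Proof path (sibling hashes from leaf to root): [46, 84, 124]

Answer: 46 84 124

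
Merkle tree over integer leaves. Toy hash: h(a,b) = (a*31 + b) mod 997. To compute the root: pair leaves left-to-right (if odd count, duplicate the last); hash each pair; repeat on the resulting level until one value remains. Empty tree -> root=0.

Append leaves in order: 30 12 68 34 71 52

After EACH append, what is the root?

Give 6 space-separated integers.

Answer: 30 942 471 437 509 898

Derivation:
After append 30 (leaves=[30]):
  L0: [30]
  root=30
After append 12 (leaves=[30, 12]):
  L0: [30, 12]
  L1: h(30,12)=(30*31+12)%997=942 -> [942]
  root=942
After append 68 (leaves=[30, 12, 68]):
  L0: [30, 12, 68]
  L1: h(30,12)=(30*31+12)%997=942 h(68,68)=(68*31+68)%997=182 -> [942, 182]
  L2: h(942,182)=(942*31+182)%997=471 -> [471]
  root=471
After append 34 (leaves=[30, 12, 68, 34]):
  L0: [30, 12, 68, 34]
  L1: h(30,12)=(30*31+12)%997=942 h(68,34)=(68*31+34)%997=148 -> [942, 148]
  L2: h(942,148)=(942*31+148)%997=437 -> [437]
  root=437
After append 71 (leaves=[30, 12, 68, 34, 71]):
  L0: [30, 12, 68, 34, 71]
  L1: h(30,12)=(30*31+12)%997=942 h(68,34)=(68*31+34)%997=148 h(71,71)=(71*31+71)%997=278 -> [942, 148, 278]
  L2: h(942,148)=(942*31+148)%997=437 h(278,278)=(278*31+278)%997=920 -> [437, 920]
  L3: h(437,920)=(437*31+920)%997=509 -> [509]
  root=509
After append 52 (leaves=[30, 12, 68, 34, 71, 52]):
  L0: [30, 12, 68, 34, 71, 52]
  L1: h(30,12)=(30*31+12)%997=942 h(68,34)=(68*31+34)%997=148 h(71,52)=(71*31+52)%997=259 -> [942, 148, 259]
  L2: h(942,148)=(942*31+148)%997=437 h(259,259)=(259*31+259)%997=312 -> [437, 312]
  L3: h(437,312)=(437*31+312)%997=898 -> [898]
  root=898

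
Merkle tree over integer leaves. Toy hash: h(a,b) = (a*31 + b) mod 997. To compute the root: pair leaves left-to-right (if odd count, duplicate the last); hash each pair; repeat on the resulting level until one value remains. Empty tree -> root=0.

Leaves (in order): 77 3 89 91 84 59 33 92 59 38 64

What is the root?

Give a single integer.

L0: [77, 3, 89, 91, 84, 59, 33, 92, 59, 38, 64]
L1: h(77,3)=(77*31+3)%997=396 h(89,91)=(89*31+91)%997=856 h(84,59)=(84*31+59)%997=669 h(33,92)=(33*31+92)%997=118 h(59,38)=(59*31+38)%997=870 h(64,64)=(64*31+64)%997=54 -> [396, 856, 669, 118, 870, 54]
L2: h(396,856)=(396*31+856)%997=171 h(669,118)=(669*31+118)%997=917 h(870,54)=(870*31+54)%997=105 -> [171, 917, 105]
L3: h(171,917)=(171*31+917)%997=236 h(105,105)=(105*31+105)%997=369 -> [236, 369]
L4: h(236,369)=(236*31+369)%997=706 -> [706]

Answer: 706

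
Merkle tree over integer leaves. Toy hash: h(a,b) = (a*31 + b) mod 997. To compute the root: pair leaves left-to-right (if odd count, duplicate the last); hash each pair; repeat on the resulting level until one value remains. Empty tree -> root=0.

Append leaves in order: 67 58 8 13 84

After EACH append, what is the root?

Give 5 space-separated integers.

After append 67 (leaves=[67]):
  L0: [67]
  root=67
After append 58 (leaves=[67, 58]):
  L0: [67, 58]
  L1: h(67,58)=(67*31+58)%997=141 -> [141]
  root=141
After append 8 (leaves=[67, 58, 8]):
  L0: [67, 58, 8]
  L1: h(67,58)=(67*31+58)%997=141 h(8,8)=(8*31+8)%997=256 -> [141, 256]
  L2: h(141,256)=(141*31+256)%997=639 -> [639]
  root=639
After append 13 (leaves=[67, 58, 8, 13]):
  L0: [67, 58, 8, 13]
  L1: h(67,58)=(67*31+58)%997=141 h(8,13)=(8*31+13)%997=261 -> [141, 261]
  L2: h(141,261)=(141*31+261)%997=644 -> [644]
  root=644
After append 84 (leaves=[67, 58, 8, 13, 84]):
  L0: [67, 58, 8, 13, 84]
  L1: h(67,58)=(67*31+58)%997=141 h(8,13)=(8*31+13)%997=261 h(84,84)=(84*31+84)%997=694 -> [141, 261, 694]
  L2: h(141,261)=(141*31+261)%997=644 h(694,694)=(694*31+694)%997=274 -> [644, 274]
  L3: h(644,274)=(644*31+274)%997=298 -> [298]
  root=298

Answer: 67 141 639 644 298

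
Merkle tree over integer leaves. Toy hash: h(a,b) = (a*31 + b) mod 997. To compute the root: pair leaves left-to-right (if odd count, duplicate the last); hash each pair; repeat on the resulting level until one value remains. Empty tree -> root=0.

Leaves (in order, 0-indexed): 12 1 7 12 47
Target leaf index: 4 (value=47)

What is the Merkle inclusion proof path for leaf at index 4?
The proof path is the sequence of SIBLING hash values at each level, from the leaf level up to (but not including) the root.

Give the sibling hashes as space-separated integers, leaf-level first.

Answer: 47 507 825

Derivation:
L0 (leaves): [12, 1, 7, 12, 47], target index=4
L1: h(12,1)=(12*31+1)%997=373 [pair 0] h(7,12)=(7*31+12)%997=229 [pair 1] h(47,47)=(47*31+47)%997=507 [pair 2] -> [373, 229, 507]
  Sibling for proof at L0: 47
L2: h(373,229)=(373*31+229)%997=825 [pair 0] h(507,507)=(507*31+507)%997=272 [pair 1] -> [825, 272]
  Sibling for proof at L1: 507
L3: h(825,272)=(825*31+272)%997=922 [pair 0] -> [922]
  Sibling for proof at L2: 825
Root: 922
Proof path (sibling hashes from leaf to root): [47, 507, 825]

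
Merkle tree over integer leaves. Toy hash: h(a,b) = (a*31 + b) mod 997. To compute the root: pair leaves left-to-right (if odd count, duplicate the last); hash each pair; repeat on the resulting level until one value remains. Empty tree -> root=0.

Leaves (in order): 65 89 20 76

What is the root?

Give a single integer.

L0: [65, 89, 20, 76]
L1: h(65,89)=(65*31+89)%997=110 h(20,76)=(20*31+76)%997=696 -> [110, 696]
L2: h(110,696)=(110*31+696)%997=118 -> [118]

Answer: 118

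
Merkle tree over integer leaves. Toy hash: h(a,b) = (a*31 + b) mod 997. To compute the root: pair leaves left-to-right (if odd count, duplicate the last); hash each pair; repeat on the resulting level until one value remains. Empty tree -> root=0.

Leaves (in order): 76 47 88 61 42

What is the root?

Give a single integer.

L0: [76, 47, 88, 61, 42]
L1: h(76,47)=(76*31+47)%997=409 h(88,61)=(88*31+61)%997=795 h(42,42)=(42*31+42)%997=347 -> [409, 795, 347]
L2: h(409,795)=(409*31+795)%997=513 h(347,347)=(347*31+347)%997=137 -> [513, 137]
L3: h(513,137)=(513*31+137)%997=88 -> [88]

Answer: 88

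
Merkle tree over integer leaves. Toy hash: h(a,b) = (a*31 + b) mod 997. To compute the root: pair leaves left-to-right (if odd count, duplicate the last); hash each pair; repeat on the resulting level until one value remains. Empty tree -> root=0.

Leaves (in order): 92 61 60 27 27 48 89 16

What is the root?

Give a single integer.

L0: [92, 61, 60, 27, 27, 48, 89, 16]
L1: h(92,61)=(92*31+61)%997=919 h(60,27)=(60*31+27)%997=890 h(27,48)=(27*31+48)%997=885 h(89,16)=(89*31+16)%997=781 -> [919, 890, 885, 781]
L2: h(919,890)=(919*31+890)%997=466 h(885,781)=(885*31+781)%997=300 -> [466, 300]
L3: h(466,300)=(466*31+300)%997=788 -> [788]

Answer: 788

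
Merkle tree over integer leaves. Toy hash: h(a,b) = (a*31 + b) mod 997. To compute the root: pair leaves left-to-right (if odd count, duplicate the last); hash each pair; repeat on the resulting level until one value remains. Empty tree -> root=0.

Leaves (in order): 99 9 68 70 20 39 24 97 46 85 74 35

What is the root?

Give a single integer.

Answer: 499

Derivation:
L0: [99, 9, 68, 70, 20, 39, 24, 97, 46, 85, 74, 35]
L1: h(99,9)=(99*31+9)%997=87 h(68,70)=(68*31+70)%997=184 h(20,39)=(20*31+39)%997=659 h(24,97)=(24*31+97)%997=841 h(46,85)=(46*31+85)%997=514 h(74,35)=(74*31+35)%997=335 -> [87, 184, 659, 841, 514, 335]
L2: h(87,184)=(87*31+184)%997=887 h(659,841)=(659*31+841)%997=333 h(514,335)=(514*31+335)%997=317 -> [887, 333, 317]
L3: h(887,333)=(887*31+333)%997=911 h(317,317)=(317*31+317)%997=174 -> [911, 174]
L4: h(911,174)=(911*31+174)%997=499 -> [499]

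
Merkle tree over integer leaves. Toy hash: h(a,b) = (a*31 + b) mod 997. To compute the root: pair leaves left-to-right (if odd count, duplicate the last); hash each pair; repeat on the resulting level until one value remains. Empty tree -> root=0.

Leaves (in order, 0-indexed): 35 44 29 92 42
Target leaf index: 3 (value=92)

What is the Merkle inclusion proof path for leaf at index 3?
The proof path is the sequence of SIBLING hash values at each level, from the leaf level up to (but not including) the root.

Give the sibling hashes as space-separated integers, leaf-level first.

Answer: 29 132 137

Derivation:
L0 (leaves): [35, 44, 29, 92, 42], target index=3
L1: h(35,44)=(35*31+44)%997=132 [pair 0] h(29,92)=(29*31+92)%997=991 [pair 1] h(42,42)=(42*31+42)%997=347 [pair 2] -> [132, 991, 347]
  Sibling for proof at L0: 29
L2: h(132,991)=(132*31+991)%997=98 [pair 0] h(347,347)=(347*31+347)%997=137 [pair 1] -> [98, 137]
  Sibling for proof at L1: 132
L3: h(98,137)=(98*31+137)%997=184 [pair 0] -> [184]
  Sibling for proof at L2: 137
Root: 184
Proof path (sibling hashes from leaf to root): [29, 132, 137]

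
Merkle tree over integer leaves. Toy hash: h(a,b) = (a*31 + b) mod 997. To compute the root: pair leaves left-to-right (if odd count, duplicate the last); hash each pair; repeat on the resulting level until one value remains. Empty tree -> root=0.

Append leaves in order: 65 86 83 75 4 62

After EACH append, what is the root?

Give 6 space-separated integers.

Answer: 65 107 988 980 578 440

Derivation:
After append 65 (leaves=[65]):
  L0: [65]
  root=65
After append 86 (leaves=[65, 86]):
  L0: [65, 86]
  L1: h(65,86)=(65*31+86)%997=107 -> [107]
  root=107
After append 83 (leaves=[65, 86, 83]):
  L0: [65, 86, 83]
  L1: h(65,86)=(65*31+86)%997=107 h(83,83)=(83*31+83)%997=662 -> [107, 662]
  L2: h(107,662)=(107*31+662)%997=988 -> [988]
  root=988
After append 75 (leaves=[65, 86, 83, 75]):
  L0: [65, 86, 83, 75]
  L1: h(65,86)=(65*31+86)%997=107 h(83,75)=(83*31+75)%997=654 -> [107, 654]
  L2: h(107,654)=(107*31+654)%997=980 -> [980]
  root=980
After append 4 (leaves=[65, 86, 83, 75, 4]):
  L0: [65, 86, 83, 75, 4]
  L1: h(65,86)=(65*31+86)%997=107 h(83,75)=(83*31+75)%997=654 h(4,4)=(4*31+4)%997=128 -> [107, 654, 128]
  L2: h(107,654)=(107*31+654)%997=980 h(128,128)=(128*31+128)%997=108 -> [980, 108]
  L3: h(980,108)=(980*31+108)%997=578 -> [578]
  root=578
After append 62 (leaves=[65, 86, 83, 75, 4, 62]):
  L0: [65, 86, 83, 75, 4, 62]
  L1: h(65,86)=(65*31+86)%997=107 h(83,75)=(83*31+75)%997=654 h(4,62)=(4*31+62)%997=186 -> [107, 654, 186]
  L2: h(107,654)=(107*31+654)%997=980 h(186,186)=(186*31+186)%997=967 -> [980, 967]
  L3: h(980,967)=(980*31+967)%997=440 -> [440]
  root=440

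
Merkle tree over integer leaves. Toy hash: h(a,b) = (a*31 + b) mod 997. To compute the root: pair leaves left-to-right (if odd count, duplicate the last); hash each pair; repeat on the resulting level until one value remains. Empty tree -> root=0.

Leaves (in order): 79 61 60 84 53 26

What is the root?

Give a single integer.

L0: [79, 61, 60, 84, 53, 26]
L1: h(79,61)=(79*31+61)%997=516 h(60,84)=(60*31+84)%997=947 h(53,26)=(53*31+26)%997=672 -> [516, 947, 672]
L2: h(516,947)=(516*31+947)%997=991 h(672,672)=(672*31+672)%997=567 -> [991, 567]
L3: h(991,567)=(991*31+567)%997=381 -> [381]

Answer: 381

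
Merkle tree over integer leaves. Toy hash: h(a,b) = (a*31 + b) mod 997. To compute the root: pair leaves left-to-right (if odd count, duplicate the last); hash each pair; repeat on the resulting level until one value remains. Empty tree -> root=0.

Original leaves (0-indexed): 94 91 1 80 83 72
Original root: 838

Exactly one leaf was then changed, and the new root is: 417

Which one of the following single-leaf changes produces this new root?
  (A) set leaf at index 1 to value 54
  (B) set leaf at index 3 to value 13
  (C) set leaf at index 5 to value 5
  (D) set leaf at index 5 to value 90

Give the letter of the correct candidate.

Original leaves: [94, 91, 1, 80, 83, 72]
Target new root: 417
Try each candidate change and compute the resulting root:
Candidate A: set leaf[1] = 54 -> leaves = [94, 54, 1, 80, 83, 72]
  L0: [94, 54, 1, 80, 83, 72]
  L1: h(94,54)=(94*31+54)%997=974 h(1,80)=(1*31+80)%997=111 h(83,72)=(83*31+72)%997=651 -> [974, 111, 651]
  L2: h(974,111)=(974*31+111)%997=395 h(651,651)=(651*31+651)%997=892 -> [395, 892]
  L3: h(395,892)=(395*31+892)%997=176 -> [176]
  root = 176 != target 417
Candidate B: set leaf[3] = 13 -> leaves = [94, 91, 1, 13, 83, 72]
  L0: [94, 91, 1, 13, 83, 72]
  L1: h(94,91)=(94*31+91)%997=14 h(1,13)=(1*31+13)%997=44 h(83,72)=(83*31+72)%997=651 -> [14, 44, 651]
  L2: h(14,44)=(14*31+44)%997=478 h(651,651)=(651*31+651)%997=892 -> [478, 892]
  L3: h(478,892)=(478*31+892)%997=755 -> [755]
  root = 755 != target 417
Candidate C: set leaf[5] = 5 -> leaves = [94, 91, 1, 80, 83, 5]
  L0: [94, 91, 1, 80, 83, 5]
  L1: h(94,91)=(94*31+91)%997=14 h(1,80)=(1*31+80)%997=111 h(83,5)=(83*31+5)%997=584 -> [14, 111, 584]
  L2: h(14,111)=(14*31+111)%997=545 h(584,584)=(584*31+584)%997=742 -> [545, 742]
  L3: h(545,742)=(545*31+742)%997=688 -> [688]
  root = 688 != target 417
Candidate D: set leaf[5] = 90 -> leaves = [94, 91, 1, 80, 83, 90]
  L0: [94, 91, 1, 80, 83, 90]
  L1: h(94,91)=(94*31+91)%997=14 h(1,80)=(1*31+80)%997=111 h(83,90)=(83*31+90)%997=669 -> [14, 111, 669]
  L2: h(14,111)=(14*31+111)%997=545 h(669,669)=(669*31+669)%997=471 -> [545, 471]
  L3: h(545,471)=(545*31+471)%997=417 -> [417]
  root = 417 == target 417  ** MATCH **
Candidate D produces the target root.

Answer: D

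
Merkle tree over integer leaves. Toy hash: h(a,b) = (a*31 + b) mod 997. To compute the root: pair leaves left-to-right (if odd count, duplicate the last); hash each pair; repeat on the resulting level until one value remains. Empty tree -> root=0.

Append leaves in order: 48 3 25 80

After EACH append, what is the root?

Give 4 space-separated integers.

Answer: 48 494 162 217

Derivation:
After append 48 (leaves=[48]):
  L0: [48]
  root=48
After append 3 (leaves=[48, 3]):
  L0: [48, 3]
  L1: h(48,3)=(48*31+3)%997=494 -> [494]
  root=494
After append 25 (leaves=[48, 3, 25]):
  L0: [48, 3, 25]
  L1: h(48,3)=(48*31+3)%997=494 h(25,25)=(25*31+25)%997=800 -> [494, 800]
  L2: h(494,800)=(494*31+800)%997=162 -> [162]
  root=162
After append 80 (leaves=[48, 3, 25, 80]):
  L0: [48, 3, 25, 80]
  L1: h(48,3)=(48*31+3)%997=494 h(25,80)=(25*31+80)%997=855 -> [494, 855]
  L2: h(494,855)=(494*31+855)%997=217 -> [217]
  root=217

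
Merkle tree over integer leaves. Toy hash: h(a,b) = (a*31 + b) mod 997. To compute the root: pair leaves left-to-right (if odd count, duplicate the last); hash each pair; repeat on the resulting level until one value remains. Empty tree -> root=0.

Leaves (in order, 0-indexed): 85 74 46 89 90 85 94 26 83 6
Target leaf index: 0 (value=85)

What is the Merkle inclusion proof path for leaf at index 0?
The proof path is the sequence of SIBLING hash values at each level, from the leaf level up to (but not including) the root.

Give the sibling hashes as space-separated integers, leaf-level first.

L0 (leaves): [85, 74, 46, 89, 90, 85, 94, 26, 83, 6], target index=0
L1: h(85,74)=(85*31+74)%997=715 [pair 0] h(46,89)=(46*31+89)%997=518 [pair 1] h(90,85)=(90*31+85)%997=881 [pair 2] h(94,26)=(94*31+26)%997=946 [pair 3] h(83,6)=(83*31+6)%997=585 [pair 4] -> [715, 518, 881, 946, 585]
  Sibling for proof at L0: 74
L2: h(715,518)=(715*31+518)%997=749 [pair 0] h(881,946)=(881*31+946)%997=341 [pair 1] h(585,585)=(585*31+585)%997=774 [pair 2] -> [749, 341, 774]
  Sibling for proof at L1: 518
L3: h(749,341)=(749*31+341)%997=629 [pair 0] h(774,774)=(774*31+774)%997=840 [pair 1] -> [629, 840]
  Sibling for proof at L2: 341
L4: h(629,840)=(629*31+840)%997=399 [pair 0] -> [399]
  Sibling for proof at L3: 840
Root: 399
Proof path (sibling hashes from leaf to root): [74, 518, 341, 840]

Answer: 74 518 341 840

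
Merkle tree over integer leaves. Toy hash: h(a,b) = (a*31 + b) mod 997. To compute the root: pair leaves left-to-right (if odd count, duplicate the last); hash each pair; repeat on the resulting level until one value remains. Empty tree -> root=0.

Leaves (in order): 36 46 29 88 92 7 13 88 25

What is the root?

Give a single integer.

L0: [36, 46, 29, 88, 92, 7, 13, 88, 25]
L1: h(36,46)=(36*31+46)%997=165 h(29,88)=(29*31+88)%997=987 h(92,7)=(92*31+7)%997=865 h(13,88)=(13*31+88)%997=491 h(25,25)=(25*31+25)%997=800 -> [165, 987, 865, 491, 800]
L2: h(165,987)=(165*31+987)%997=120 h(865,491)=(865*31+491)%997=387 h(800,800)=(800*31+800)%997=675 -> [120, 387, 675]
L3: h(120,387)=(120*31+387)%997=119 h(675,675)=(675*31+675)%997=663 -> [119, 663]
L4: h(119,663)=(119*31+663)%997=364 -> [364]

Answer: 364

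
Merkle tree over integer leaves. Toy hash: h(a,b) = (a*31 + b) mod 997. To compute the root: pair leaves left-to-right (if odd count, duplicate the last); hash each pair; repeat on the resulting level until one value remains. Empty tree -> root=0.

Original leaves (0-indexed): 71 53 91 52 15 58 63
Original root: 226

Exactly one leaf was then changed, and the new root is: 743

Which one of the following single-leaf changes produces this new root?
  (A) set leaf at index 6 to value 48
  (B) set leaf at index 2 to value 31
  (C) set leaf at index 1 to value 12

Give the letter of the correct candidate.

Original leaves: [71, 53, 91, 52, 15, 58, 63]
Target new root: 743
Try each candidate change and compute the resulting root:
Candidate A: set leaf[6] = 48 -> leaves = [71, 53, 91, 52, 15, 58, 48]
  L0: [71, 53, 91, 52, 15, 58, 48]
  L1: h(71,53)=(71*31+53)%997=260 h(91,52)=(91*31+52)%997=879 h(15,58)=(15*31+58)%997=523 h(48,48)=(48*31+48)%997=539 -> [260, 879, 523, 539]
  L2: h(260,879)=(260*31+879)%997=963 h(523,539)=(523*31+539)%997=800 -> [963, 800]
  L3: h(963,800)=(963*31+800)%997=743 -> [743]
  root = 743 == target 743  ** MATCH **
Candidate B: set leaf[2] = 31 -> leaves = [71, 53, 31, 52, 15, 58, 63]
  L0: [71, 53, 31, 52, 15, 58, 63]
  L1: h(71,53)=(71*31+53)%997=260 h(31,52)=(31*31+52)%997=16 h(15,58)=(15*31+58)%997=523 h(63,63)=(63*31+63)%997=22 -> [260, 16, 523, 22]
  L2: h(260,16)=(260*31+16)%997=100 h(523,22)=(523*31+22)%997=283 -> [100, 283]
  L3: h(100,283)=(100*31+283)%997=392 -> [392]
  root = 392 != target 743
Candidate C: set leaf[1] = 12 -> leaves = [71, 12, 91, 52, 15, 58, 63]
  L0: [71, 12, 91, 52, 15, 58, 63]
  L1: h(71,12)=(71*31+12)%997=219 h(91,52)=(91*31+52)%997=879 h(15,58)=(15*31+58)%997=523 h(63,63)=(63*31+63)%997=22 -> [219, 879, 523, 22]
  L2: h(219,879)=(219*31+879)%997=689 h(523,22)=(523*31+22)%997=283 -> [689, 283]
  L3: h(689,283)=(689*31+283)%997=705 -> [705]
  root = 705 != target 743
Candidate A produces the target root.

Answer: A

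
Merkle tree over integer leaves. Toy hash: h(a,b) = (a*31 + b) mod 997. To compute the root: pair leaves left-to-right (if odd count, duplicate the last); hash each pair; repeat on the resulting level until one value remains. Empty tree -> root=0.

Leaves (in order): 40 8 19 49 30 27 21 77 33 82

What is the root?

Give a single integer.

L0: [40, 8, 19, 49, 30, 27, 21, 77, 33, 82]
L1: h(40,8)=(40*31+8)%997=251 h(19,49)=(19*31+49)%997=638 h(30,27)=(30*31+27)%997=957 h(21,77)=(21*31+77)%997=728 h(33,82)=(33*31+82)%997=108 -> [251, 638, 957, 728, 108]
L2: h(251,638)=(251*31+638)%997=443 h(957,728)=(957*31+728)%997=485 h(108,108)=(108*31+108)%997=465 -> [443, 485, 465]
L3: h(443,485)=(443*31+485)%997=260 h(465,465)=(465*31+465)%997=922 -> [260, 922]
L4: h(260,922)=(260*31+922)%997=9 -> [9]

Answer: 9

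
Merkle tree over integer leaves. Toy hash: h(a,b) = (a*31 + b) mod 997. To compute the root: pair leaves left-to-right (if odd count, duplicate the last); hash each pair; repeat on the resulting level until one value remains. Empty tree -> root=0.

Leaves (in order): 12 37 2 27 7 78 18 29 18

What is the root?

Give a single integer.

L0: [12, 37, 2, 27, 7, 78, 18, 29, 18]
L1: h(12,37)=(12*31+37)%997=409 h(2,27)=(2*31+27)%997=89 h(7,78)=(7*31+78)%997=295 h(18,29)=(18*31+29)%997=587 h(18,18)=(18*31+18)%997=576 -> [409, 89, 295, 587, 576]
L2: h(409,89)=(409*31+89)%997=804 h(295,587)=(295*31+587)%997=759 h(576,576)=(576*31+576)%997=486 -> [804, 759, 486]
L3: h(804,759)=(804*31+759)%997=758 h(486,486)=(486*31+486)%997=597 -> [758, 597]
L4: h(758,597)=(758*31+597)%997=167 -> [167]

Answer: 167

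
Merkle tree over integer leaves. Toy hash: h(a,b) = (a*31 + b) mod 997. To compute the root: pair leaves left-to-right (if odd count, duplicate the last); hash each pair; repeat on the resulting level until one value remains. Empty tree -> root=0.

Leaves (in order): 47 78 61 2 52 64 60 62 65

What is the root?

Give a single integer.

Answer: 5

Derivation:
L0: [47, 78, 61, 2, 52, 64, 60, 62, 65]
L1: h(47,78)=(47*31+78)%997=538 h(61,2)=(61*31+2)%997=896 h(52,64)=(52*31+64)%997=679 h(60,62)=(60*31+62)%997=925 h(65,65)=(65*31+65)%997=86 -> [538, 896, 679, 925, 86]
L2: h(538,896)=(538*31+896)%997=625 h(679,925)=(679*31+925)%997=40 h(86,86)=(86*31+86)%997=758 -> [625, 40, 758]
L3: h(625,40)=(625*31+40)%997=472 h(758,758)=(758*31+758)%997=328 -> [472, 328]
L4: h(472,328)=(472*31+328)%997=5 -> [5]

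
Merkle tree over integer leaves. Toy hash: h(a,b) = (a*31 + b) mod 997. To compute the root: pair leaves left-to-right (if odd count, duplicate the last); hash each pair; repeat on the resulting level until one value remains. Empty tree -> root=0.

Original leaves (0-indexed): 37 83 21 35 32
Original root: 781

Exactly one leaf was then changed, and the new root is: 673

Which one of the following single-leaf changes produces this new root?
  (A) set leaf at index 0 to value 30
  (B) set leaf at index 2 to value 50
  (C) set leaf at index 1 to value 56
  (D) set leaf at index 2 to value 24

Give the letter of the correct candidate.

Answer: D

Derivation:
Original leaves: [37, 83, 21, 35, 32]
Target new root: 673
Try each candidate change and compute the resulting root:
Candidate A: set leaf[0] = 30 -> leaves = [30, 83, 21, 35, 32]
  L0: [30, 83, 21, 35, 32]
  L1: h(30,83)=(30*31+83)%997=16 h(21,35)=(21*31+35)%997=686 h(32,32)=(32*31+32)%997=27 -> [16, 686, 27]
  L2: h(16,686)=(16*31+686)%997=185 h(27,27)=(27*31+27)%997=864 -> [185, 864]
  L3: h(185,864)=(185*31+864)%997=617 -> [617]
  root = 617 != target 673
Candidate B: set leaf[2] = 50 -> leaves = [37, 83, 50, 35, 32]
  L0: [37, 83, 50, 35, 32]
  L1: h(37,83)=(37*31+83)%997=233 h(50,35)=(50*31+35)%997=588 h(32,32)=(32*31+32)%997=27 -> [233, 588, 27]
  L2: h(233,588)=(233*31+588)%997=832 h(27,27)=(27*31+27)%997=864 -> [832, 864]
  L3: h(832,864)=(832*31+864)%997=734 -> [734]
  root = 734 != target 673
Candidate C: set leaf[1] = 56 -> leaves = [37, 56, 21, 35, 32]
  L0: [37, 56, 21, 35, 32]
  L1: h(37,56)=(37*31+56)%997=206 h(21,35)=(21*31+35)%997=686 h(32,32)=(32*31+32)%997=27 -> [206, 686, 27]
  L2: h(206,686)=(206*31+686)%997=93 h(27,27)=(27*31+27)%997=864 -> [93, 864]
  L3: h(93,864)=(93*31+864)%997=756 -> [756]
  root = 756 != target 673
Candidate D: set leaf[2] = 24 -> leaves = [37, 83, 24, 35, 32]
  L0: [37, 83, 24, 35, 32]
  L1: h(37,83)=(37*31+83)%997=233 h(24,35)=(24*31+35)%997=779 h(32,32)=(32*31+32)%997=27 -> [233, 779, 27]
  L2: h(233,779)=(233*31+779)%997=26 h(27,27)=(27*31+27)%997=864 -> [26, 864]
  L3: h(26,864)=(26*31+864)%997=673 -> [673]
  root = 673 == target 673  ** MATCH **
Candidate D produces the target root.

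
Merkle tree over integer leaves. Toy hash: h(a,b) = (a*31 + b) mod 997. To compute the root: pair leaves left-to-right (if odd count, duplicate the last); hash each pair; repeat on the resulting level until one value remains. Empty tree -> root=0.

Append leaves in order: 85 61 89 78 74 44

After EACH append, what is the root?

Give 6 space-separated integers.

Answer: 85 702 682 671 865 902

Derivation:
After append 85 (leaves=[85]):
  L0: [85]
  root=85
After append 61 (leaves=[85, 61]):
  L0: [85, 61]
  L1: h(85,61)=(85*31+61)%997=702 -> [702]
  root=702
After append 89 (leaves=[85, 61, 89]):
  L0: [85, 61, 89]
  L1: h(85,61)=(85*31+61)%997=702 h(89,89)=(89*31+89)%997=854 -> [702, 854]
  L2: h(702,854)=(702*31+854)%997=682 -> [682]
  root=682
After append 78 (leaves=[85, 61, 89, 78]):
  L0: [85, 61, 89, 78]
  L1: h(85,61)=(85*31+61)%997=702 h(89,78)=(89*31+78)%997=843 -> [702, 843]
  L2: h(702,843)=(702*31+843)%997=671 -> [671]
  root=671
After append 74 (leaves=[85, 61, 89, 78, 74]):
  L0: [85, 61, 89, 78, 74]
  L1: h(85,61)=(85*31+61)%997=702 h(89,78)=(89*31+78)%997=843 h(74,74)=(74*31+74)%997=374 -> [702, 843, 374]
  L2: h(702,843)=(702*31+843)%997=671 h(374,374)=(374*31+374)%997=4 -> [671, 4]
  L3: h(671,4)=(671*31+4)%997=865 -> [865]
  root=865
After append 44 (leaves=[85, 61, 89, 78, 74, 44]):
  L0: [85, 61, 89, 78, 74, 44]
  L1: h(85,61)=(85*31+61)%997=702 h(89,78)=(89*31+78)%997=843 h(74,44)=(74*31+44)%997=344 -> [702, 843, 344]
  L2: h(702,843)=(702*31+843)%997=671 h(344,344)=(344*31+344)%997=41 -> [671, 41]
  L3: h(671,41)=(671*31+41)%997=902 -> [902]
  root=902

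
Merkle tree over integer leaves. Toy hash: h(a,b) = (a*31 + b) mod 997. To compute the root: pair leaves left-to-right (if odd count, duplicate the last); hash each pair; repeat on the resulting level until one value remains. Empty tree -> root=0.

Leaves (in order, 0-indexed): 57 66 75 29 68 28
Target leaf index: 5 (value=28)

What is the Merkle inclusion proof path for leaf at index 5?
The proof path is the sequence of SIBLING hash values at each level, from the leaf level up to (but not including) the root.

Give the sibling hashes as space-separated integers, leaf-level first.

L0 (leaves): [57, 66, 75, 29, 68, 28], target index=5
L1: h(57,66)=(57*31+66)%997=836 [pair 0] h(75,29)=(75*31+29)%997=360 [pair 1] h(68,28)=(68*31+28)%997=142 [pair 2] -> [836, 360, 142]
  Sibling for proof at L0: 68
L2: h(836,360)=(836*31+360)%997=354 [pair 0] h(142,142)=(142*31+142)%997=556 [pair 1] -> [354, 556]
  Sibling for proof at L1: 142
L3: h(354,556)=(354*31+556)%997=563 [pair 0] -> [563]
  Sibling for proof at L2: 354
Root: 563
Proof path (sibling hashes from leaf to root): [68, 142, 354]

Answer: 68 142 354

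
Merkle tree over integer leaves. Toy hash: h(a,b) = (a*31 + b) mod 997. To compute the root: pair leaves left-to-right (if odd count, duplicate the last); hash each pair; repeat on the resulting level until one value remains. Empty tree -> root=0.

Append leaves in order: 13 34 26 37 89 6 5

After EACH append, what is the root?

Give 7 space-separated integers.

Answer: 13 437 421 432 840 178 564

Derivation:
After append 13 (leaves=[13]):
  L0: [13]
  root=13
After append 34 (leaves=[13, 34]):
  L0: [13, 34]
  L1: h(13,34)=(13*31+34)%997=437 -> [437]
  root=437
After append 26 (leaves=[13, 34, 26]):
  L0: [13, 34, 26]
  L1: h(13,34)=(13*31+34)%997=437 h(26,26)=(26*31+26)%997=832 -> [437, 832]
  L2: h(437,832)=(437*31+832)%997=421 -> [421]
  root=421
After append 37 (leaves=[13, 34, 26, 37]):
  L0: [13, 34, 26, 37]
  L1: h(13,34)=(13*31+34)%997=437 h(26,37)=(26*31+37)%997=843 -> [437, 843]
  L2: h(437,843)=(437*31+843)%997=432 -> [432]
  root=432
After append 89 (leaves=[13, 34, 26, 37, 89]):
  L0: [13, 34, 26, 37, 89]
  L1: h(13,34)=(13*31+34)%997=437 h(26,37)=(26*31+37)%997=843 h(89,89)=(89*31+89)%997=854 -> [437, 843, 854]
  L2: h(437,843)=(437*31+843)%997=432 h(854,854)=(854*31+854)%997=409 -> [432, 409]
  L3: h(432,409)=(432*31+409)%997=840 -> [840]
  root=840
After append 6 (leaves=[13, 34, 26, 37, 89, 6]):
  L0: [13, 34, 26, 37, 89, 6]
  L1: h(13,34)=(13*31+34)%997=437 h(26,37)=(26*31+37)%997=843 h(89,6)=(89*31+6)%997=771 -> [437, 843, 771]
  L2: h(437,843)=(437*31+843)%997=432 h(771,771)=(771*31+771)%997=744 -> [432, 744]
  L3: h(432,744)=(432*31+744)%997=178 -> [178]
  root=178
After append 5 (leaves=[13, 34, 26, 37, 89, 6, 5]):
  L0: [13, 34, 26, 37, 89, 6, 5]
  L1: h(13,34)=(13*31+34)%997=437 h(26,37)=(26*31+37)%997=843 h(89,6)=(89*31+6)%997=771 h(5,5)=(5*31+5)%997=160 -> [437, 843, 771, 160]
  L2: h(437,843)=(437*31+843)%997=432 h(771,160)=(771*31+160)%997=133 -> [432, 133]
  L3: h(432,133)=(432*31+133)%997=564 -> [564]
  root=564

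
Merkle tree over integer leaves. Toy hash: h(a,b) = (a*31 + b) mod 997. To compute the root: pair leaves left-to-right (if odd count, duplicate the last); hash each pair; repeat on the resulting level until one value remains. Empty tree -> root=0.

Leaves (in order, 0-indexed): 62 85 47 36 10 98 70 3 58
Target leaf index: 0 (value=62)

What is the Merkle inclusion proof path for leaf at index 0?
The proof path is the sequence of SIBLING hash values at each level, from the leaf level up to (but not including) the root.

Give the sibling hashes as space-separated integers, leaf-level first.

Answer: 85 496 863 262

Derivation:
L0 (leaves): [62, 85, 47, 36, 10, 98, 70, 3, 58], target index=0
L1: h(62,85)=(62*31+85)%997=13 [pair 0] h(47,36)=(47*31+36)%997=496 [pair 1] h(10,98)=(10*31+98)%997=408 [pair 2] h(70,3)=(70*31+3)%997=179 [pair 3] h(58,58)=(58*31+58)%997=859 [pair 4] -> [13, 496, 408, 179, 859]
  Sibling for proof at L0: 85
L2: h(13,496)=(13*31+496)%997=899 [pair 0] h(408,179)=(408*31+179)%997=863 [pair 1] h(859,859)=(859*31+859)%997=569 [pair 2] -> [899, 863, 569]
  Sibling for proof at L1: 496
L3: h(899,863)=(899*31+863)%997=816 [pair 0] h(569,569)=(569*31+569)%997=262 [pair 1] -> [816, 262]
  Sibling for proof at L2: 863
L4: h(816,262)=(816*31+262)%997=633 [pair 0] -> [633]
  Sibling for proof at L3: 262
Root: 633
Proof path (sibling hashes from leaf to root): [85, 496, 863, 262]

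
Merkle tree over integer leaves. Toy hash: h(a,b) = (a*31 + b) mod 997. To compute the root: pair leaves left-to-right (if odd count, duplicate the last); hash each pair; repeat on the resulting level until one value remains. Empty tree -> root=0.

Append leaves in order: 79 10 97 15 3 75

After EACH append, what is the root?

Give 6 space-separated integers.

Answer: 79 465 570 488 254 564

Derivation:
After append 79 (leaves=[79]):
  L0: [79]
  root=79
After append 10 (leaves=[79, 10]):
  L0: [79, 10]
  L1: h(79,10)=(79*31+10)%997=465 -> [465]
  root=465
After append 97 (leaves=[79, 10, 97]):
  L0: [79, 10, 97]
  L1: h(79,10)=(79*31+10)%997=465 h(97,97)=(97*31+97)%997=113 -> [465, 113]
  L2: h(465,113)=(465*31+113)%997=570 -> [570]
  root=570
After append 15 (leaves=[79, 10, 97, 15]):
  L0: [79, 10, 97, 15]
  L1: h(79,10)=(79*31+10)%997=465 h(97,15)=(97*31+15)%997=31 -> [465, 31]
  L2: h(465,31)=(465*31+31)%997=488 -> [488]
  root=488
After append 3 (leaves=[79, 10, 97, 15, 3]):
  L0: [79, 10, 97, 15, 3]
  L1: h(79,10)=(79*31+10)%997=465 h(97,15)=(97*31+15)%997=31 h(3,3)=(3*31+3)%997=96 -> [465, 31, 96]
  L2: h(465,31)=(465*31+31)%997=488 h(96,96)=(96*31+96)%997=81 -> [488, 81]
  L3: h(488,81)=(488*31+81)%997=254 -> [254]
  root=254
After append 75 (leaves=[79, 10, 97, 15, 3, 75]):
  L0: [79, 10, 97, 15, 3, 75]
  L1: h(79,10)=(79*31+10)%997=465 h(97,15)=(97*31+15)%997=31 h(3,75)=(3*31+75)%997=168 -> [465, 31, 168]
  L2: h(465,31)=(465*31+31)%997=488 h(168,168)=(168*31+168)%997=391 -> [488, 391]
  L3: h(488,391)=(488*31+391)%997=564 -> [564]
  root=564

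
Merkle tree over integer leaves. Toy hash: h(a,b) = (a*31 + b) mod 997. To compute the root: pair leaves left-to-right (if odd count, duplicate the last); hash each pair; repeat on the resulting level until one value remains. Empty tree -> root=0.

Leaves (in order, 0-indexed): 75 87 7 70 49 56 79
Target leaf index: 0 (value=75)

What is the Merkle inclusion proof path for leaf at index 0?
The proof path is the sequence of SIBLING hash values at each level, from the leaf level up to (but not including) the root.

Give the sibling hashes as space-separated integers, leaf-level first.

L0 (leaves): [75, 87, 7, 70, 49, 56, 79], target index=0
L1: h(75,87)=(75*31+87)%997=418 [pair 0] h(7,70)=(7*31+70)%997=287 [pair 1] h(49,56)=(49*31+56)%997=578 [pair 2] h(79,79)=(79*31+79)%997=534 [pair 3] -> [418, 287, 578, 534]
  Sibling for proof at L0: 87
L2: h(418,287)=(418*31+287)%997=284 [pair 0] h(578,534)=(578*31+534)%997=506 [pair 1] -> [284, 506]
  Sibling for proof at L1: 287
L3: h(284,506)=(284*31+506)%997=337 [pair 0] -> [337]
  Sibling for proof at L2: 506
Root: 337
Proof path (sibling hashes from leaf to root): [87, 287, 506]

Answer: 87 287 506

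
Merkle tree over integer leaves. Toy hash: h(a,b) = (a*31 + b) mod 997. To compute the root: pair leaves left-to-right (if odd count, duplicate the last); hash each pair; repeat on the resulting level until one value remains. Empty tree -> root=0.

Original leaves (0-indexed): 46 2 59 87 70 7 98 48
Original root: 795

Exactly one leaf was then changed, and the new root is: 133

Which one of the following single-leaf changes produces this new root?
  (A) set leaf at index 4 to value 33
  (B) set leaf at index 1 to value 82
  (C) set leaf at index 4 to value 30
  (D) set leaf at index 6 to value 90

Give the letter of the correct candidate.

Original leaves: [46, 2, 59, 87, 70, 7, 98, 48]
Target new root: 133
Try each candidate change and compute the resulting root:
Candidate A: set leaf[4] = 33 -> leaves = [46, 2, 59, 87, 33, 7, 98, 48]
  L0: [46, 2, 59, 87, 33, 7, 98, 48]
  L1: h(46,2)=(46*31+2)%997=431 h(59,87)=(59*31+87)%997=919 h(33,7)=(33*31+7)%997=33 h(98,48)=(98*31+48)%997=95 -> [431, 919, 33, 95]
  L2: h(431,919)=(431*31+919)%997=322 h(33,95)=(33*31+95)%997=121 -> [322, 121]
  L3: h(322,121)=(322*31+121)%997=133 -> [133]
  root = 133 == target 133  ** MATCH **
Candidate B: set leaf[1] = 82 -> leaves = [46, 82, 59, 87, 70, 7, 98, 48]
  L0: [46, 82, 59, 87, 70, 7, 98, 48]
  L1: h(46,82)=(46*31+82)%997=511 h(59,87)=(59*31+87)%997=919 h(70,7)=(70*31+7)%997=183 h(98,48)=(98*31+48)%997=95 -> [511, 919, 183, 95]
  L2: h(511,919)=(511*31+919)%997=808 h(183,95)=(183*31+95)%997=783 -> [808, 783]
  L3: h(808,783)=(808*31+783)%997=906 -> [906]
  root = 906 != target 133
Candidate C: set leaf[4] = 30 -> leaves = [46, 2, 59, 87, 30, 7, 98, 48]
  L0: [46, 2, 59, 87, 30, 7, 98, 48]
  L1: h(46,2)=(46*31+2)%997=431 h(59,87)=(59*31+87)%997=919 h(30,7)=(30*31+7)%997=937 h(98,48)=(98*31+48)%997=95 -> [431, 919, 937, 95]
  L2: h(431,919)=(431*31+919)%997=322 h(937,95)=(937*31+95)%997=229 -> [322, 229]
  L3: h(322,229)=(322*31+229)%997=241 -> [241]
  root = 241 != target 133
Candidate D: set leaf[6] = 90 -> leaves = [46, 2, 59, 87, 70, 7, 90, 48]
  L0: [46, 2, 59, 87, 70, 7, 90, 48]
  L1: h(46,2)=(46*31+2)%997=431 h(59,87)=(59*31+87)%997=919 h(70,7)=(70*31+7)%997=183 h(90,48)=(90*31+48)%997=844 -> [431, 919, 183, 844]
  L2: h(431,919)=(431*31+919)%997=322 h(183,844)=(183*31+844)%997=535 -> [322, 535]
  L3: h(322,535)=(322*31+535)%997=547 -> [547]
  root = 547 != target 133
Candidate A produces the target root.

Answer: A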